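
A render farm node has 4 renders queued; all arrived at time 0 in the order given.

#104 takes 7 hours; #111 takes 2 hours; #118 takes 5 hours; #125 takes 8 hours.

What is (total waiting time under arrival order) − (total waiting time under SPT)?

7

FIFO (arrival order): #104 #111 #118 #125.
#104: waits 0, runs 0→7
#111: waits 7, runs 7→9
#118: waits 9, runs 9→14
#125: waits 14, runs 14→22
Sum = 0+7+9+14 = 30.
SPT (increasing processing time): #111 #118 #104 #125.
#111: waits 0, runs 0→2
#118: waits 2, runs 2→7
#104: waits 7, runs 7→14
#125: waits 14, runs 14→22
Sum = 0+2+7+14 = 23.
Difference = 30 − 23 = 7.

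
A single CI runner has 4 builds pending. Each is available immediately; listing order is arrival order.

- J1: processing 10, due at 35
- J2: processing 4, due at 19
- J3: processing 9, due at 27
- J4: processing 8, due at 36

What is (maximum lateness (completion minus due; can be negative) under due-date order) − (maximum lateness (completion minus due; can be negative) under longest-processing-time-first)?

-17

EDD (increasing due date): J2 J3 J1 J4.
J2: 0→4, due 19, lateness -15
J3: 4→13, due 27, lateness -14
J1: 13→23, due 35, lateness -12
J4: 23→31, due 36, lateness -5
Maximum = -5.
LPT (decreasing processing time): J1 J3 J4 J2.
J1: 0→10, due 35, lateness -25
J3: 10→19, due 27, lateness -8
J4: 19→27, due 36, lateness -9
J2: 27→31, due 19, lateness 12
Maximum = 12.
Difference = -5 − 12 = -17.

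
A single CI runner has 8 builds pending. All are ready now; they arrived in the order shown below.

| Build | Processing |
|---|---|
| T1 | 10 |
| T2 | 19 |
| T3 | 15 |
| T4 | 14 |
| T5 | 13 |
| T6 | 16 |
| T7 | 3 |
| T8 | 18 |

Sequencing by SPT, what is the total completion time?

SPT (increasing processing time): T7 T1 T5 T4 T3 T6 T8 T2.
T7: 0→3
T1: 3→13
T5: 13→26
T4: 26→40
T3: 40→55
T6: 55→71
T8: 71→89
T2: 89→108
Sum = 3+13+26+40+55+71+89+108 = 405.

405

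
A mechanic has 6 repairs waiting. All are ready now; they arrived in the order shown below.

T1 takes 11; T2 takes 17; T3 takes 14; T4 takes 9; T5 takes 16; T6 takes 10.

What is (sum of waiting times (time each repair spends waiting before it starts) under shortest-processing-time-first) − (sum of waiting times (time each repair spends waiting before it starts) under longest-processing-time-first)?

-61

SPT (increasing processing time): T4 T6 T1 T3 T5 T2.
T4: waits 0, runs 0→9
T6: waits 9, runs 9→19
T1: waits 19, runs 19→30
T3: waits 30, runs 30→44
T5: waits 44, runs 44→60
T2: waits 60, runs 60→77
Sum = 0+9+19+30+44+60 = 162.
LPT (decreasing processing time): T2 T5 T3 T1 T6 T4.
T2: waits 0, runs 0→17
T5: waits 17, runs 17→33
T3: waits 33, runs 33→47
T1: waits 47, runs 47→58
T6: waits 58, runs 58→68
T4: waits 68, runs 68→77
Sum = 0+17+33+47+58+68 = 223.
Difference = 162 − 223 = -61.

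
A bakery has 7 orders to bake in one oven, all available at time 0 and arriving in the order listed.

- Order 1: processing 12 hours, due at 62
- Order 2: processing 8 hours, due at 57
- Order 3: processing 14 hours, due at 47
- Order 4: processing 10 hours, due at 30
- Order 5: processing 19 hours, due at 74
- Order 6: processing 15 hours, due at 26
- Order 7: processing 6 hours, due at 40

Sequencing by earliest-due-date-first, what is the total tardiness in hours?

13

EDD (increasing due date): Order 6 Order 4 Order 7 Order 3 Order 2 Order 1 Order 5.
Order 6: 0→15, due 26, tardiness 0
Order 4: 15→25, due 30, tardiness 0
Order 7: 25→31, due 40, tardiness 0
Order 3: 31→45, due 47, tardiness 0
Order 2: 45→53, due 57, tardiness 0
Order 1: 53→65, due 62, tardiness 3
Order 5: 65→84, due 74, tardiness 10
Sum = 0+0+0+0+0+3+10 = 13.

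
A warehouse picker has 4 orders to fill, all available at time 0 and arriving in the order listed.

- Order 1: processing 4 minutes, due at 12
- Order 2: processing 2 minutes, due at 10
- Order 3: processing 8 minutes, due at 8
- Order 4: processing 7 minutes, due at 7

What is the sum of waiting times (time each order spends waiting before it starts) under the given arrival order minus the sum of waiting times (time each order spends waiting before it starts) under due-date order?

-15

FIFO (arrival order): Order 1 Order 2 Order 3 Order 4.
Order 1: waits 0, runs 0→4
Order 2: waits 4, runs 4→6
Order 3: waits 6, runs 6→14
Order 4: waits 14, runs 14→21
Sum = 0+4+6+14 = 24.
EDD (increasing due date): Order 4 Order 3 Order 2 Order 1.
Order 4: waits 0, runs 0→7
Order 3: waits 7, runs 7→15
Order 2: waits 15, runs 15→17
Order 1: waits 17, runs 17→21
Sum = 0+7+15+17 = 39.
Difference = 24 − 39 = -15.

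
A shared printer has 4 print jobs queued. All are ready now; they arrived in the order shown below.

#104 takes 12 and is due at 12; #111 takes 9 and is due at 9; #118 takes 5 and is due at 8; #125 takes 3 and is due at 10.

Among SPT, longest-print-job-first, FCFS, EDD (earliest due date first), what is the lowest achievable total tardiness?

SPT (increasing processing time): #125 #118 #111 #104.
#125: 0→3, due 10, tardiness 0
#118: 3→8, due 8, tardiness 0
#111: 8→17, due 9, tardiness 8
#104: 17→29, due 12, tardiness 17
Sum = 0+0+8+17 = 25.
LPT (decreasing processing time): #104 #111 #118 #125.
#104: 0→12, due 12, tardiness 0
#111: 12→21, due 9, tardiness 12
#118: 21→26, due 8, tardiness 18
#125: 26→29, due 10, tardiness 19
Sum = 0+12+18+19 = 49.
FIFO (arrival order): #104 #111 #118 #125.
#104: 0→12, due 12, tardiness 0
#111: 12→21, due 9, tardiness 12
#118: 21→26, due 8, tardiness 18
#125: 26→29, due 10, tardiness 19
Sum = 0+12+18+19 = 49.
EDD (increasing due date): #118 #111 #125 #104.
#118: 0→5, due 8, tardiness 0
#111: 5→14, due 9, tardiness 5
#125: 14→17, due 10, tardiness 7
#104: 17→29, due 12, tardiness 17
Sum = 0+5+7+17 = 29.
SPT 25, LPT 49, FIFO 49, EDD 29 → minimum 25.

25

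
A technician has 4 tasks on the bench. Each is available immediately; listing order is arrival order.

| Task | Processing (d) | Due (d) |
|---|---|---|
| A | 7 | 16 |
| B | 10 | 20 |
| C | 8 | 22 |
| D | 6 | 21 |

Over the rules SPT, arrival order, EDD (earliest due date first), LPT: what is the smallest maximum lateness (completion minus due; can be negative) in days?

9

SPT (increasing processing time): D A C B.
D: 0→6, due 21, lateness -15
A: 6→13, due 16, lateness -3
C: 13→21, due 22, lateness -1
B: 21→31, due 20, lateness 11
Maximum = 11.
FIFO (arrival order): A B C D.
A: 0→7, due 16, lateness -9
B: 7→17, due 20, lateness -3
C: 17→25, due 22, lateness 3
D: 25→31, due 21, lateness 10
Maximum = 10.
EDD (increasing due date): A B D C.
A: 0→7, due 16, lateness -9
B: 7→17, due 20, lateness -3
D: 17→23, due 21, lateness 2
C: 23→31, due 22, lateness 9
Maximum = 9.
LPT (decreasing processing time): B C A D.
B: 0→10, due 20, lateness -10
C: 10→18, due 22, lateness -4
A: 18→25, due 16, lateness 9
D: 25→31, due 21, lateness 10
Maximum = 10.
SPT 11, FIFO 10, EDD 9, LPT 10 → minimum 9.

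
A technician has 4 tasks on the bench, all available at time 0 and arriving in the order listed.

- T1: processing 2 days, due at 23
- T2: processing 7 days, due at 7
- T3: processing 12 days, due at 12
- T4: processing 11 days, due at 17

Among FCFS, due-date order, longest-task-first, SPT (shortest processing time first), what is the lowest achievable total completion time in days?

63

FIFO (arrival order): T1 T2 T3 T4.
T1: 0→2
T2: 2→9
T3: 9→21
T4: 21→32
Sum = 2+9+21+32 = 64.
EDD (increasing due date): T2 T3 T4 T1.
T2: 0→7
T3: 7→19
T4: 19→30
T1: 30→32
Sum = 7+19+30+32 = 88.
LPT (decreasing processing time): T3 T4 T2 T1.
T3: 0→12
T4: 12→23
T2: 23→30
T1: 30→32
Sum = 12+23+30+32 = 97.
SPT (increasing processing time): T1 T2 T4 T3.
T1: 0→2
T2: 2→9
T4: 9→20
T3: 20→32
Sum = 2+9+20+32 = 63.
FIFO 64, EDD 88, LPT 97, SPT 63 → minimum 63.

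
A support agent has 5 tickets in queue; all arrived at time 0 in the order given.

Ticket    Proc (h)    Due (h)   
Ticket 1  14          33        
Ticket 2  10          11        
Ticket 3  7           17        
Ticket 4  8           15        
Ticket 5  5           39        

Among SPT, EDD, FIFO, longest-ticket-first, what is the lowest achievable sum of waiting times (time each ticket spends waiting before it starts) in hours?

SPT (increasing processing time): Ticket 5 Ticket 3 Ticket 4 Ticket 2 Ticket 1.
Ticket 5: waits 0, runs 0→5
Ticket 3: waits 5, runs 5→12
Ticket 4: waits 12, runs 12→20
Ticket 2: waits 20, runs 20→30
Ticket 1: waits 30, runs 30→44
Sum = 0+5+12+20+30 = 67.
EDD (increasing due date): Ticket 2 Ticket 4 Ticket 3 Ticket 1 Ticket 5.
Ticket 2: waits 0, runs 0→10
Ticket 4: waits 10, runs 10→18
Ticket 3: waits 18, runs 18→25
Ticket 1: waits 25, runs 25→39
Ticket 5: waits 39, runs 39→44
Sum = 0+10+18+25+39 = 92.
FIFO (arrival order): Ticket 1 Ticket 2 Ticket 3 Ticket 4 Ticket 5.
Ticket 1: waits 0, runs 0→14
Ticket 2: waits 14, runs 14→24
Ticket 3: waits 24, runs 24→31
Ticket 4: waits 31, runs 31→39
Ticket 5: waits 39, runs 39→44
Sum = 0+14+24+31+39 = 108.
LPT (decreasing processing time): Ticket 1 Ticket 2 Ticket 4 Ticket 3 Ticket 5.
Ticket 1: waits 0, runs 0→14
Ticket 2: waits 14, runs 14→24
Ticket 4: waits 24, runs 24→32
Ticket 3: waits 32, runs 32→39
Ticket 5: waits 39, runs 39→44
Sum = 0+14+24+32+39 = 109.
SPT 67, EDD 92, FIFO 108, LPT 109 → minimum 67.

67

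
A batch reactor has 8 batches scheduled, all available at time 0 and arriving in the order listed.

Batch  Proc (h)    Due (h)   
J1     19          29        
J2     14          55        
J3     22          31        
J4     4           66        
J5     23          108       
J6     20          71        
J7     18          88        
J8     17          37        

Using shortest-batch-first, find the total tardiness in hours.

176

SPT (increasing processing time): J4 J2 J8 J7 J1 J6 J3 J5.
J4: 0→4, due 66, tardiness 0
J2: 4→18, due 55, tardiness 0
J8: 18→35, due 37, tardiness 0
J7: 35→53, due 88, tardiness 0
J1: 53→72, due 29, tardiness 43
J6: 72→92, due 71, tardiness 21
J3: 92→114, due 31, tardiness 83
J5: 114→137, due 108, tardiness 29
Sum = 0+0+0+0+43+21+83+29 = 176.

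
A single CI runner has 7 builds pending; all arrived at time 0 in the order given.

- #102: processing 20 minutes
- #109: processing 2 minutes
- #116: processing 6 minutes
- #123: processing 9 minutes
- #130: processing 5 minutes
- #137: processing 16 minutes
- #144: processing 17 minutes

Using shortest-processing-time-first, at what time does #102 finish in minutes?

SPT (increasing processing time): #109 #130 #116 #123 #137 #144 #102.
#109: 0→2
#130: 2→7
#116: 7→13
#123: 13→22
#137: 22→38
#144: 38→55
#102: 55→75

75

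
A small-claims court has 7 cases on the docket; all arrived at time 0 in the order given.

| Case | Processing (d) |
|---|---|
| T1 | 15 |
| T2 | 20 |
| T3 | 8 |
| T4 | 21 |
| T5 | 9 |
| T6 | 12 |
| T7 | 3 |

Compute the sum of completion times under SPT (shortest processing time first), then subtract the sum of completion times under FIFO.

-135

SPT (increasing processing time): T7 T3 T5 T6 T1 T2 T4.
T7: 0→3
T3: 3→11
T5: 11→20
T6: 20→32
T1: 32→47
T2: 47→67
T4: 67→88
Sum = 3+11+20+32+47+67+88 = 268.
FIFO (arrival order): T1 T2 T3 T4 T5 T6 T7.
T1: 0→15
T2: 15→35
T3: 35→43
T4: 43→64
T5: 64→73
T6: 73→85
T7: 85→88
Sum = 15+35+43+64+73+85+88 = 403.
Difference = 268 − 403 = -135.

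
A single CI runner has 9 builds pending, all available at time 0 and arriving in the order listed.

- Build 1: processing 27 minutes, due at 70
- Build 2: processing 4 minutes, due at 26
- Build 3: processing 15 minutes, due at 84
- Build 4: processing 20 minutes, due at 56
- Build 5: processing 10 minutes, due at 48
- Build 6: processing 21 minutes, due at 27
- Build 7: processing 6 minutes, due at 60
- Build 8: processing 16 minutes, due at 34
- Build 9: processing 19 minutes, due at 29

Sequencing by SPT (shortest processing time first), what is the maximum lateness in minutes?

84

SPT (increasing processing time): Build 2 Build 7 Build 5 Build 3 Build 8 Build 9 Build 4 Build 6 Build 1.
Build 2: 0→4, due 26, lateness -22
Build 7: 4→10, due 60, lateness -50
Build 5: 10→20, due 48, lateness -28
Build 3: 20→35, due 84, lateness -49
Build 8: 35→51, due 34, lateness 17
Build 9: 51→70, due 29, lateness 41
Build 4: 70→90, due 56, lateness 34
Build 6: 90→111, due 27, lateness 84
Build 1: 111→138, due 70, lateness 68
Maximum = 84.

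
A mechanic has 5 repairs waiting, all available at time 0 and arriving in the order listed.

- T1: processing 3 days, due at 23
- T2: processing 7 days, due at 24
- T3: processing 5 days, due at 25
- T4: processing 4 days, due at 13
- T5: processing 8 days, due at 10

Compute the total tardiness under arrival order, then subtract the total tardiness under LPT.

FIFO (arrival order): T1 T2 T3 T4 T5.
T1: 0→3, due 23, tardiness 0
T2: 3→10, due 24, tardiness 0
T3: 10→15, due 25, tardiness 0
T4: 15→19, due 13, tardiness 6
T5: 19→27, due 10, tardiness 17
Sum = 0+0+0+6+17 = 23.
LPT (decreasing processing time): T5 T2 T3 T4 T1.
T5: 0→8, due 10, tardiness 0
T2: 8→15, due 24, tardiness 0
T3: 15→20, due 25, tardiness 0
T4: 20→24, due 13, tardiness 11
T1: 24→27, due 23, tardiness 4
Sum = 0+0+0+11+4 = 15.
Difference = 23 − 15 = 8.

8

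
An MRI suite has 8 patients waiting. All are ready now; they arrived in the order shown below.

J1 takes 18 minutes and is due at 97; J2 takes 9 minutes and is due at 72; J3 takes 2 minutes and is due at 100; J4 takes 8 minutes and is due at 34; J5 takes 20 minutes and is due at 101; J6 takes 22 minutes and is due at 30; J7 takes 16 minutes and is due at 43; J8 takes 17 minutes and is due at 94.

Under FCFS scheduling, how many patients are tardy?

FIFO (arrival order): J1 J2 J3 J4 J5 J6 J7 J8.
J1: 0→18, due 97, tardiness 0
J2: 18→27, due 72, tardiness 0
J3: 27→29, due 100, tardiness 0
J4: 29→37, due 34, tardiness 3
J5: 37→57, due 101, tardiness 0
J6: 57→79, due 30, tardiness 49
J7: 79→95, due 43, tardiness 52
J8: 95→112, due 94, tardiness 18
Late patients: 4.

4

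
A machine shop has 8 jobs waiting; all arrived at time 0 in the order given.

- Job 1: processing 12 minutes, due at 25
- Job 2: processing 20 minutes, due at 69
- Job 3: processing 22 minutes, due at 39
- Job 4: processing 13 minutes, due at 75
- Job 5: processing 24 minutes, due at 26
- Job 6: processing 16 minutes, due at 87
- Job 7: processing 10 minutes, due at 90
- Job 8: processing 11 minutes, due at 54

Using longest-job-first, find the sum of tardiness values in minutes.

211

LPT (decreasing processing time): Job 5 Job 3 Job 2 Job 6 Job 4 Job 1 Job 8 Job 7.
Job 5: 0→24, due 26, tardiness 0
Job 3: 24→46, due 39, tardiness 7
Job 2: 46→66, due 69, tardiness 0
Job 6: 66→82, due 87, tardiness 0
Job 4: 82→95, due 75, tardiness 20
Job 1: 95→107, due 25, tardiness 82
Job 8: 107→118, due 54, tardiness 64
Job 7: 118→128, due 90, tardiness 38
Sum = 0+7+0+0+20+82+64+38 = 211.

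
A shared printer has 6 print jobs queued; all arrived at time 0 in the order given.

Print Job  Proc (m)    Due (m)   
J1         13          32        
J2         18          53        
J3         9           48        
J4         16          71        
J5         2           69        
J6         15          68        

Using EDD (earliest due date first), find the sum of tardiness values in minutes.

2

EDD (increasing due date): J1 J3 J2 J6 J5 J4.
J1: 0→13, due 32, tardiness 0
J3: 13→22, due 48, tardiness 0
J2: 22→40, due 53, tardiness 0
J6: 40→55, due 68, tardiness 0
J5: 55→57, due 69, tardiness 0
J4: 57→73, due 71, tardiness 2
Sum = 0+0+0+0+0+2 = 2.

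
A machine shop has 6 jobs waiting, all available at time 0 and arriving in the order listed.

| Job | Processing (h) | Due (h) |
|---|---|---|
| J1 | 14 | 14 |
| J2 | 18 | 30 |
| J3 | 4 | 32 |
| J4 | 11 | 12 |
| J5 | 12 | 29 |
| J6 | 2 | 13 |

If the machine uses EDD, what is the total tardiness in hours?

79

EDD (increasing due date): J4 J6 J1 J5 J2 J3.
J4: 0→11, due 12, tardiness 0
J6: 11→13, due 13, tardiness 0
J1: 13→27, due 14, tardiness 13
J5: 27→39, due 29, tardiness 10
J2: 39→57, due 30, tardiness 27
J3: 57→61, due 32, tardiness 29
Sum = 0+0+13+10+27+29 = 79.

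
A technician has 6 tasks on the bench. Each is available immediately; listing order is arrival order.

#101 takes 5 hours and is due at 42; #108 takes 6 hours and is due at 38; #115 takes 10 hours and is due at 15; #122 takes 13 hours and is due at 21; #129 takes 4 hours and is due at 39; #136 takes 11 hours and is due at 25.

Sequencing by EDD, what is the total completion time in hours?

EDD (increasing due date): #115 #122 #136 #108 #129 #101.
#115: 0→10
#122: 10→23
#136: 23→34
#108: 34→40
#129: 40→44
#101: 44→49
Sum = 10+23+34+40+44+49 = 200.

200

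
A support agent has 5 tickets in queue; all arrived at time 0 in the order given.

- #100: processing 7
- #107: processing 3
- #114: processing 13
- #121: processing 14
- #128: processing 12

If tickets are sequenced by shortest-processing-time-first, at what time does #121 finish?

SPT (increasing processing time): #107 #100 #128 #114 #121.
#107: 0→3
#100: 3→10
#128: 10→22
#114: 22→35
#121: 35→49

49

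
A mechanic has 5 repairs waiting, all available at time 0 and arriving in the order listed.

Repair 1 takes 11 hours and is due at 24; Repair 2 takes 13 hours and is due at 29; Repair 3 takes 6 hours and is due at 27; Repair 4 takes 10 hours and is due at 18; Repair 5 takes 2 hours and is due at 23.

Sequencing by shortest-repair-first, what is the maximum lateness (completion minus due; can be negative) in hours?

13

SPT (increasing processing time): Repair 5 Repair 3 Repair 4 Repair 1 Repair 2.
Repair 5: 0→2, due 23, lateness -21
Repair 3: 2→8, due 27, lateness -19
Repair 4: 8→18, due 18, lateness 0
Repair 1: 18→29, due 24, lateness 5
Repair 2: 29→42, due 29, lateness 13
Maximum = 13.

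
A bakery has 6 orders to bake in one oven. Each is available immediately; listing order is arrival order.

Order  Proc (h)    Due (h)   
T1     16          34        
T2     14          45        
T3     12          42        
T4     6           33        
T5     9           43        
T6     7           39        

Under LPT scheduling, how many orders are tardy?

3

LPT (decreasing processing time): T1 T2 T3 T5 T6 T4.
T1: 0→16, due 34, tardiness 0
T2: 16→30, due 45, tardiness 0
T3: 30→42, due 42, tardiness 0
T5: 42→51, due 43, tardiness 8
T6: 51→58, due 39, tardiness 19
T4: 58→64, due 33, tardiness 31
Late orders: 3.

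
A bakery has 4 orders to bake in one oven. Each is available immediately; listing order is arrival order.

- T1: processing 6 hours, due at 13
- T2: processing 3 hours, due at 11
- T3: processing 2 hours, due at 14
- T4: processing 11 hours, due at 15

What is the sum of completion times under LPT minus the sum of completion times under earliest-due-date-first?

25

LPT (decreasing processing time): T4 T1 T2 T3.
T4: 0→11
T1: 11→17
T2: 17→20
T3: 20→22
Sum = 11+17+20+22 = 70.
EDD (increasing due date): T2 T1 T3 T4.
T2: 0→3
T1: 3→9
T3: 9→11
T4: 11→22
Sum = 3+9+11+22 = 45.
Difference = 70 − 45 = 25.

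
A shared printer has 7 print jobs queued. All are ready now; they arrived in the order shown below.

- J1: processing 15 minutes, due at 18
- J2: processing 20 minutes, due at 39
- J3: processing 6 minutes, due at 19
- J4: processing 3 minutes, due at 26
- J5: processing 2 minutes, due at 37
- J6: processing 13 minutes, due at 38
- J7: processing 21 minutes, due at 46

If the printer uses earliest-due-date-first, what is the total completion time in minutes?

264

EDD (increasing due date): J1 J3 J4 J5 J6 J2 J7.
J1: 0→15
J3: 15→21
J4: 21→24
J5: 24→26
J6: 26→39
J2: 39→59
J7: 59→80
Sum = 15+21+24+26+39+59+80 = 264.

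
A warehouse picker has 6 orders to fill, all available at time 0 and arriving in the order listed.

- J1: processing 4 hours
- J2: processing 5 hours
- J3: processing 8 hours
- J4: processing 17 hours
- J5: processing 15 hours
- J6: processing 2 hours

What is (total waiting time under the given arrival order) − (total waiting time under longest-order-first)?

-70

FIFO (arrival order): J1 J2 J3 J4 J5 J6.
J1: waits 0, runs 0→4
J2: waits 4, runs 4→9
J3: waits 9, runs 9→17
J4: waits 17, runs 17→34
J5: waits 34, runs 34→49
J6: waits 49, runs 49→51
Sum = 0+4+9+17+34+49 = 113.
LPT (decreasing processing time): J4 J5 J3 J2 J1 J6.
J4: waits 0, runs 0→17
J5: waits 17, runs 17→32
J3: waits 32, runs 32→40
J2: waits 40, runs 40→45
J1: waits 45, runs 45→49
J6: waits 49, runs 49→51
Sum = 0+17+32+40+45+49 = 183.
Difference = 113 − 183 = -70.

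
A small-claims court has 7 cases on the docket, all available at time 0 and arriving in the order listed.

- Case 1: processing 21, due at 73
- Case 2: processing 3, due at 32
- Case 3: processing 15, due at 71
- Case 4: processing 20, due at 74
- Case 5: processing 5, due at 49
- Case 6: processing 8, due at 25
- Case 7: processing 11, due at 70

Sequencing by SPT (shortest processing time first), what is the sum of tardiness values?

10

SPT (increasing processing time): Case 2 Case 5 Case 6 Case 7 Case 3 Case 4 Case 1.
Case 2: 0→3, due 32, tardiness 0
Case 5: 3→8, due 49, tardiness 0
Case 6: 8→16, due 25, tardiness 0
Case 7: 16→27, due 70, tardiness 0
Case 3: 27→42, due 71, tardiness 0
Case 4: 42→62, due 74, tardiness 0
Case 1: 62→83, due 73, tardiness 10
Sum = 0+0+0+0+0+0+10 = 10.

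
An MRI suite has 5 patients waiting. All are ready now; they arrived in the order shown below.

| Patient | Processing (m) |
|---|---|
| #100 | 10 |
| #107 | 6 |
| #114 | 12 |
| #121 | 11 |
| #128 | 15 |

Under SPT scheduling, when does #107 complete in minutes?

SPT (increasing processing time): #107 #100 #121 #114 #128.
#107: 0→6

6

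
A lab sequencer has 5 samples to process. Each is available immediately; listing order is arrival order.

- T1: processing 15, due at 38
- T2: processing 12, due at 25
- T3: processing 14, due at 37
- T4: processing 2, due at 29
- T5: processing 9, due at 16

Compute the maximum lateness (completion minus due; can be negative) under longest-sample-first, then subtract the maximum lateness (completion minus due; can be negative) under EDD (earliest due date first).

20

LPT (decreasing processing time): T1 T3 T2 T5 T4.
T1: 0→15, due 38, lateness -23
T3: 15→29, due 37, lateness -8
T2: 29→41, due 25, lateness 16
T5: 41→50, due 16, lateness 34
T4: 50→52, due 29, lateness 23
Maximum = 34.
EDD (increasing due date): T5 T2 T4 T3 T1.
T5: 0→9, due 16, lateness -7
T2: 9→21, due 25, lateness -4
T4: 21→23, due 29, lateness -6
T3: 23→37, due 37, lateness 0
T1: 37→52, due 38, lateness 14
Maximum = 14.
Difference = 34 − 14 = 20.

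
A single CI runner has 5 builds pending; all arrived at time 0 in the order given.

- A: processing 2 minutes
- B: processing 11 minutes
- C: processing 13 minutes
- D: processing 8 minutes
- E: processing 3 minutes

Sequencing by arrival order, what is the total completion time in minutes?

112

FIFO (arrival order): A B C D E.
A: 0→2
B: 2→13
C: 13→26
D: 26→34
E: 34→37
Sum = 2+13+26+34+37 = 112.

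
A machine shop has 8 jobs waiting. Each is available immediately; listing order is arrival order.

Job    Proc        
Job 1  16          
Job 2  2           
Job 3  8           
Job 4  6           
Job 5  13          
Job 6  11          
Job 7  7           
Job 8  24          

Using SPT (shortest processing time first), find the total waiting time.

192

SPT (increasing processing time): Job 2 Job 4 Job 7 Job 3 Job 6 Job 5 Job 1 Job 8.
Job 2: waits 0, runs 0→2
Job 4: waits 2, runs 2→8
Job 7: waits 8, runs 8→15
Job 3: waits 15, runs 15→23
Job 6: waits 23, runs 23→34
Job 5: waits 34, runs 34→47
Job 1: waits 47, runs 47→63
Job 8: waits 63, runs 63→87
Sum = 0+2+8+15+23+34+47+63 = 192.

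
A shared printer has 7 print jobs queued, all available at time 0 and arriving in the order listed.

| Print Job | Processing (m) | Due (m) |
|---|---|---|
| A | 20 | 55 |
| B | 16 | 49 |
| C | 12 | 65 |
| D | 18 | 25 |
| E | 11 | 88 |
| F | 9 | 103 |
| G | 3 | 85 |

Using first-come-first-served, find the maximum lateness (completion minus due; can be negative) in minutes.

FIFO (arrival order): A B C D E F G.
A: 0→20, due 55, lateness -35
B: 20→36, due 49, lateness -13
C: 36→48, due 65, lateness -17
D: 48→66, due 25, lateness 41
E: 66→77, due 88, lateness -11
F: 77→86, due 103, lateness -17
G: 86→89, due 85, lateness 4
Maximum = 41.

41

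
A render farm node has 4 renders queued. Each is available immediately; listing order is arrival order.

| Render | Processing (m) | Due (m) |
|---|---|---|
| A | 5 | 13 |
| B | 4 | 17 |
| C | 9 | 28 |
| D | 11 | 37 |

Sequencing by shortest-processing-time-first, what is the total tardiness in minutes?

0

SPT (increasing processing time): B A C D.
B: 0→4, due 17, tardiness 0
A: 4→9, due 13, tardiness 0
C: 9→18, due 28, tardiness 0
D: 18→29, due 37, tardiness 0
Sum = 0+0+0+0 = 0.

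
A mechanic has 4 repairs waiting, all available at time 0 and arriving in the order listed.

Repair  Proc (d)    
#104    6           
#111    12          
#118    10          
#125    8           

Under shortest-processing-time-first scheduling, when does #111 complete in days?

36

SPT (increasing processing time): #104 #125 #118 #111.
#104: 0→6
#125: 6→14
#118: 14→24
#111: 24→36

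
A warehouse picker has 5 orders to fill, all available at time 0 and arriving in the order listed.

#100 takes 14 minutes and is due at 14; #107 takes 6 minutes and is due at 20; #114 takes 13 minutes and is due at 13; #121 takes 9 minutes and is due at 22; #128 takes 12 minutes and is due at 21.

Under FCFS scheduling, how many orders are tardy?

FIFO (arrival order): #100 #107 #114 #121 #128.
#100: 0→14, due 14, tardiness 0
#107: 14→20, due 20, tardiness 0
#114: 20→33, due 13, tardiness 20
#121: 33→42, due 22, tardiness 20
#128: 42→54, due 21, tardiness 33
Late orders: 3.

3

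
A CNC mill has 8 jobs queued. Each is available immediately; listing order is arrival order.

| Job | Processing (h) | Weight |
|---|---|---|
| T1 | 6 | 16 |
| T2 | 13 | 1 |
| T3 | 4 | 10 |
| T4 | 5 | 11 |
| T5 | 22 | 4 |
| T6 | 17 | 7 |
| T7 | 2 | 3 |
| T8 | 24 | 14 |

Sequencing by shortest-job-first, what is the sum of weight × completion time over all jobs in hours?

SPT (increasing processing time): T7 T3 T4 T1 T2 T6 T5 T8.
T7: finishes 2, weight 3, w·C = 6
T3: finishes 6, weight 10, w·C = 60
T4: finishes 11, weight 11, w·C = 121
T1: finishes 17, weight 16, w·C = 272
T2: finishes 30, weight 1, w·C = 30
T6: finishes 47, weight 7, w·C = 329
T5: finishes 69, weight 4, w·C = 276
T8: finishes 93, weight 14, w·C = 1302
Sum = 6+60+121+272+30+329+276+1302 = 2396.

2396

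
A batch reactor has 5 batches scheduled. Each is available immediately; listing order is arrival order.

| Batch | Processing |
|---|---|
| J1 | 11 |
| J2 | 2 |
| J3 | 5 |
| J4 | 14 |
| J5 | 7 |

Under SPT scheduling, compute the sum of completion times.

87

SPT (increasing processing time): J2 J3 J5 J1 J4.
J2: 0→2
J3: 2→7
J5: 7→14
J1: 14→25
J4: 25→39
Sum = 2+7+14+25+39 = 87.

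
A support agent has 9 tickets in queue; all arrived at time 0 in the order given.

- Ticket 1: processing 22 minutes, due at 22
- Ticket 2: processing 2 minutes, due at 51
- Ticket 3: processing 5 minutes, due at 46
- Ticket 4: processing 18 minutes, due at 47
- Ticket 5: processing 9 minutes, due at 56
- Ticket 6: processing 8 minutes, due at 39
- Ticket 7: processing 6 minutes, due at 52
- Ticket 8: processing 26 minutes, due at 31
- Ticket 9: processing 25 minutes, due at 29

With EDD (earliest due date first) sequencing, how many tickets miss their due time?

EDD (increasing due date): Ticket 1 Ticket 9 Ticket 8 Ticket 6 Ticket 3 Ticket 4 Ticket 2 Ticket 7 Ticket 5.
Ticket 1: 0→22, due 22, tardiness 0
Ticket 9: 22→47, due 29, tardiness 18
Ticket 8: 47→73, due 31, tardiness 42
Ticket 6: 73→81, due 39, tardiness 42
Ticket 3: 81→86, due 46, tardiness 40
Ticket 4: 86→104, due 47, tardiness 57
Ticket 2: 104→106, due 51, tardiness 55
Ticket 7: 106→112, due 52, tardiness 60
Ticket 5: 112→121, due 56, tardiness 65
Late tickets: 8.

8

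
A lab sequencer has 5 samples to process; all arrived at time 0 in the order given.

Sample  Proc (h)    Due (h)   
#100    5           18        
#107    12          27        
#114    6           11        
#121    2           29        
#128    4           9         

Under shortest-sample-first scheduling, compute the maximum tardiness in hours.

SPT (increasing processing time): #121 #128 #100 #114 #107.
#121: 0→2, due 29, tardiness 0
#128: 2→6, due 9, tardiness 0
#100: 6→11, due 18, tardiness 0
#114: 11→17, due 11, tardiness 6
#107: 17→29, due 27, tardiness 2
Maximum = 6.

6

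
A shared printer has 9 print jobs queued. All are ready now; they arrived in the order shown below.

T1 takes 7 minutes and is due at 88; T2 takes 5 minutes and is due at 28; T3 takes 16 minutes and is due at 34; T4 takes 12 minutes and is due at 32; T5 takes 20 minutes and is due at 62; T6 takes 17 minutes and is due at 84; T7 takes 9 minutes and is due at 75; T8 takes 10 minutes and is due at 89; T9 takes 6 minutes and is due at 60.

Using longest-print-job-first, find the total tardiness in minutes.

LPT (decreasing processing time): T5 T6 T3 T4 T8 T7 T1 T9 T2.
T5: 0→20, due 62, tardiness 0
T6: 20→37, due 84, tardiness 0
T3: 37→53, due 34, tardiness 19
T4: 53→65, due 32, tardiness 33
T8: 65→75, due 89, tardiness 0
T7: 75→84, due 75, tardiness 9
T1: 84→91, due 88, tardiness 3
T9: 91→97, due 60, tardiness 37
T2: 97→102, due 28, tardiness 74
Sum = 0+0+19+33+0+9+3+37+74 = 175.

175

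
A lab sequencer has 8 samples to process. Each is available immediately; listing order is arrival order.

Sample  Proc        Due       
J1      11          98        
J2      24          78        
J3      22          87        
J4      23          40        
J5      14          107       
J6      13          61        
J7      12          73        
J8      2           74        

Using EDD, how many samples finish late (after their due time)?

EDD (increasing due date): J4 J6 J7 J8 J2 J3 J1 J5.
J4: 0→23, due 40, tardiness 0
J6: 23→36, due 61, tardiness 0
J7: 36→48, due 73, tardiness 0
J8: 48→50, due 74, tardiness 0
J2: 50→74, due 78, tardiness 0
J3: 74→96, due 87, tardiness 9
J1: 96→107, due 98, tardiness 9
J5: 107→121, due 107, tardiness 14
Late samples: 3.

3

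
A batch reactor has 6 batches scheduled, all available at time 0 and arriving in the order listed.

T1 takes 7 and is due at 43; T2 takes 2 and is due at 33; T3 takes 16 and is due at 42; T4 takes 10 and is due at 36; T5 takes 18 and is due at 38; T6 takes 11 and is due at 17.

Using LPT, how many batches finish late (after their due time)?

4

LPT (decreasing processing time): T5 T3 T6 T4 T1 T2.
T5: 0→18, due 38, tardiness 0
T3: 18→34, due 42, tardiness 0
T6: 34→45, due 17, tardiness 28
T4: 45→55, due 36, tardiness 19
T1: 55→62, due 43, tardiness 19
T2: 62→64, due 33, tardiness 31
Late batches: 4.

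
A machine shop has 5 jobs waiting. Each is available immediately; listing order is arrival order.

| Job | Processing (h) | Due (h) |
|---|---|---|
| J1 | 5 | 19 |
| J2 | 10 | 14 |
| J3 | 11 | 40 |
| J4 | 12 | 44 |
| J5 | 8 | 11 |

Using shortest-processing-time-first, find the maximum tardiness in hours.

SPT (increasing processing time): J1 J5 J2 J3 J4.
J1: 0→5, due 19, tardiness 0
J5: 5→13, due 11, tardiness 2
J2: 13→23, due 14, tardiness 9
J3: 23→34, due 40, tardiness 0
J4: 34→46, due 44, tardiness 2
Maximum = 9.

9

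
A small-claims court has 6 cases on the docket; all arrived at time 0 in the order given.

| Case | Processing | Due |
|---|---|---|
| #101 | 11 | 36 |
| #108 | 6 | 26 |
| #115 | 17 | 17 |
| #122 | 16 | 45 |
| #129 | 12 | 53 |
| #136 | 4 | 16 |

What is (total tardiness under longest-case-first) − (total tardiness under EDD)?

77

LPT (decreasing processing time): #115 #122 #129 #101 #108 #136.
#115: 0→17, due 17, tardiness 0
#122: 17→33, due 45, tardiness 0
#129: 33→45, due 53, tardiness 0
#101: 45→56, due 36, tardiness 20
#108: 56→62, due 26, tardiness 36
#136: 62→66, due 16, tardiness 50
Sum = 0+0+0+20+36+50 = 106.
EDD (increasing due date): #136 #115 #108 #101 #122 #129.
#136: 0→4, due 16, tardiness 0
#115: 4→21, due 17, tardiness 4
#108: 21→27, due 26, tardiness 1
#101: 27→38, due 36, tardiness 2
#122: 38→54, due 45, tardiness 9
#129: 54→66, due 53, tardiness 13
Sum = 0+4+1+2+9+13 = 29.
Difference = 106 − 29 = 77.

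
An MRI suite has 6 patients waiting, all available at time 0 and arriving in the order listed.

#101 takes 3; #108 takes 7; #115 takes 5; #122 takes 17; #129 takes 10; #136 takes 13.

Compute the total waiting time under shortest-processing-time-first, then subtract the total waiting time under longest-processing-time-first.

SPT (increasing processing time): #101 #115 #108 #129 #136 #122.
#101: waits 0, runs 0→3
#115: waits 3, runs 3→8
#108: waits 8, runs 8→15
#129: waits 15, runs 15→25
#136: waits 25, runs 25→38
#122: waits 38, runs 38→55
Sum = 0+3+8+15+25+38 = 89.
LPT (decreasing processing time): #122 #136 #129 #108 #115 #101.
#122: waits 0, runs 0→17
#136: waits 17, runs 17→30
#129: waits 30, runs 30→40
#108: waits 40, runs 40→47
#115: waits 47, runs 47→52
#101: waits 52, runs 52→55
Sum = 0+17+30+40+47+52 = 186.
Difference = 89 − 186 = -97.

-97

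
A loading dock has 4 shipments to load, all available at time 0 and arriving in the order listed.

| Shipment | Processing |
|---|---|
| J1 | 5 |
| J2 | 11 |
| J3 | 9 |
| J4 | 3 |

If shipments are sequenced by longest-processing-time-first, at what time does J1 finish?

25

LPT (decreasing processing time): J2 J3 J1 J4.
J2: 0→11
J3: 11→20
J1: 20→25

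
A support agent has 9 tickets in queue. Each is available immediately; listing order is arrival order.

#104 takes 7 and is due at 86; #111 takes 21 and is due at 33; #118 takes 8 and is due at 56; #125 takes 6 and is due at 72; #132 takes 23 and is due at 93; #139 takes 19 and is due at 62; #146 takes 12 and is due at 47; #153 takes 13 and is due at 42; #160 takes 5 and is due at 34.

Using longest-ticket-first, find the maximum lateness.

LPT (decreasing processing time): #132 #111 #139 #153 #146 #118 #104 #125 #160.
#132: 0→23, due 93, lateness -70
#111: 23→44, due 33, lateness 11
#139: 44→63, due 62, lateness 1
#153: 63→76, due 42, lateness 34
#146: 76→88, due 47, lateness 41
#118: 88→96, due 56, lateness 40
#104: 96→103, due 86, lateness 17
#125: 103→109, due 72, lateness 37
#160: 109→114, due 34, lateness 80
Maximum = 80.

80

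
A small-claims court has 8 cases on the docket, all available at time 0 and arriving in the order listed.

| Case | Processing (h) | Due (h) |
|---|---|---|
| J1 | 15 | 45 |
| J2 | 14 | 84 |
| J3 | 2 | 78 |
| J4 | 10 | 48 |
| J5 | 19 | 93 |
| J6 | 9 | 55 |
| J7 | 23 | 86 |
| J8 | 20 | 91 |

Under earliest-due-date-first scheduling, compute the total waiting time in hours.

326

EDD (increasing due date): J1 J4 J6 J3 J2 J7 J8 J5.
J1: waits 0, runs 0→15
J4: waits 15, runs 15→25
J6: waits 25, runs 25→34
J3: waits 34, runs 34→36
J2: waits 36, runs 36→50
J7: waits 50, runs 50→73
J8: waits 73, runs 73→93
J5: waits 93, runs 93→112
Sum = 0+15+25+34+36+50+73+93 = 326.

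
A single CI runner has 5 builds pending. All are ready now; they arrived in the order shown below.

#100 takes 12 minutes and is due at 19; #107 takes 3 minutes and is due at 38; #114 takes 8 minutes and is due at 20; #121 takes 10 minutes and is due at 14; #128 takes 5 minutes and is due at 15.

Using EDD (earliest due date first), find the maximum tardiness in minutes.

15

EDD (increasing due date): #121 #128 #100 #114 #107.
#121: 0→10, due 14, tardiness 0
#128: 10→15, due 15, tardiness 0
#100: 15→27, due 19, tardiness 8
#114: 27→35, due 20, tardiness 15
#107: 35→38, due 38, tardiness 0
Maximum = 15.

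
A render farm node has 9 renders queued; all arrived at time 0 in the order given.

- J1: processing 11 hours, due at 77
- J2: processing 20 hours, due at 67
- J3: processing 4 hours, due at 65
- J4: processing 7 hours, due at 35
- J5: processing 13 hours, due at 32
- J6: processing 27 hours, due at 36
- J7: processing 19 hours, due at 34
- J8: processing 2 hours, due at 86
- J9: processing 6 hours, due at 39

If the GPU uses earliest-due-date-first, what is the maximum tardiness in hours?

EDD (increasing due date): J5 J7 J4 J6 J9 J3 J2 J1 J8.
J5: 0→13, due 32, tardiness 0
J7: 13→32, due 34, tardiness 0
J4: 32→39, due 35, tardiness 4
J6: 39→66, due 36, tardiness 30
J9: 66→72, due 39, tardiness 33
J3: 72→76, due 65, tardiness 11
J2: 76→96, due 67, tardiness 29
J1: 96→107, due 77, tardiness 30
J8: 107→109, due 86, tardiness 23
Maximum = 33.

33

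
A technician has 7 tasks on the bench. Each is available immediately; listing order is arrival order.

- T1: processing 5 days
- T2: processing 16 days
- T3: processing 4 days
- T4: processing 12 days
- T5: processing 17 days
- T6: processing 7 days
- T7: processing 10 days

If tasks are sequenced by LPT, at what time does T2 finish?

33

LPT (decreasing processing time): T5 T2 T4 T7 T6 T1 T3.
T5: 0→17
T2: 17→33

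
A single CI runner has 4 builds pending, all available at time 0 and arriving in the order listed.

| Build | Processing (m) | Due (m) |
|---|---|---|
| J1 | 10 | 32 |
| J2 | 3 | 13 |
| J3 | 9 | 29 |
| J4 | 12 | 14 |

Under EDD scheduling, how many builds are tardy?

2

EDD (increasing due date): J2 J4 J3 J1.
J2: 0→3, due 13, tardiness 0
J4: 3→15, due 14, tardiness 1
J3: 15→24, due 29, tardiness 0
J1: 24→34, due 32, tardiness 2
Late builds: 2.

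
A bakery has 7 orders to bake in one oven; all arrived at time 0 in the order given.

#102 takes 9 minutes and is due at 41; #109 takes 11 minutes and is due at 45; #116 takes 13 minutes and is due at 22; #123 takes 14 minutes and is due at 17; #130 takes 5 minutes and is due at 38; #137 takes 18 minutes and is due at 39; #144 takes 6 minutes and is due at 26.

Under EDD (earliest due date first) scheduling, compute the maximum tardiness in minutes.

31

EDD (increasing due date): #123 #116 #144 #130 #137 #102 #109.
#123: 0→14, due 17, tardiness 0
#116: 14→27, due 22, tardiness 5
#144: 27→33, due 26, tardiness 7
#130: 33→38, due 38, tardiness 0
#137: 38→56, due 39, tardiness 17
#102: 56→65, due 41, tardiness 24
#109: 65→76, due 45, tardiness 31
Maximum = 31.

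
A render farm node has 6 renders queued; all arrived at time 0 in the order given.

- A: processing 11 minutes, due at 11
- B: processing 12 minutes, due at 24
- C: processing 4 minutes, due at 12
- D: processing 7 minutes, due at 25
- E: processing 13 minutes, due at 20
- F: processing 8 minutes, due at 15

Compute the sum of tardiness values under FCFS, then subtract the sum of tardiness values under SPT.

15

FIFO (arrival order): A B C D E F.
A: 0→11, due 11, tardiness 0
B: 11→23, due 24, tardiness 0
C: 23→27, due 12, tardiness 15
D: 27→34, due 25, tardiness 9
E: 34→47, due 20, tardiness 27
F: 47→55, due 15, tardiness 40
Sum = 0+0+15+9+27+40 = 91.
SPT (increasing processing time): C D F A B E.
C: 0→4, due 12, tardiness 0
D: 4→11, due 25, tardiness 0
F: 11→19, due 15, tardiness 4
A: 19→30, due 11, tardiness 19
B: 30→42, due 24, tardiness 18
E: 42→55, due 20, tardiness 35
Sum = 0+0+4+19+18+35 = 76.
Difference = 91 − 76 = 15.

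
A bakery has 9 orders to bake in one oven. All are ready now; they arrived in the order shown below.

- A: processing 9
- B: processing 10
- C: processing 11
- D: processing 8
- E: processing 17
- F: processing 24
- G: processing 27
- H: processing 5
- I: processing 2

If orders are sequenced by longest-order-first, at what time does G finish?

LPT (decreasing processing time): G F E C B A D H I.
G: 0→27

27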